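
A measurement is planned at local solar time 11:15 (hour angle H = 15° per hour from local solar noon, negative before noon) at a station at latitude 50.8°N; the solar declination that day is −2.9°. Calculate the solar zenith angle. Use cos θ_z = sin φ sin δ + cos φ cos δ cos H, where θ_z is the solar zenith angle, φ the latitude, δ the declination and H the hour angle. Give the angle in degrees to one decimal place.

54.6°

Hour angle H = 15° × (11.25 − 12) = -11.25°.
cos θ_z = sin φ sin δ + cos φ cos δ cos H = (0.7749)(-0.0506) + (0.6320)(0.9987)(0.9808) = 0.5798.
θ_z = arccos(0.5798) = 54.56°.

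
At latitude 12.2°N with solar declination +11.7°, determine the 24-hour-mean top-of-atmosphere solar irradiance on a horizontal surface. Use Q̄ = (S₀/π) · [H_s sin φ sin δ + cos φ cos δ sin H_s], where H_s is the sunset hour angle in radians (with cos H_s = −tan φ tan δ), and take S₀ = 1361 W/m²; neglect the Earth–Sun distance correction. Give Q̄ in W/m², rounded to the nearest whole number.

444 W/m²

The sunset hour angle satisfies cos H_s = −tan φ tan δ = -0.0448, giving H_s = 92.57°. In radians, H_s = 1.6157.
H_s sin φ sin δ = 1.6157 × 0.2113 × 0.2028 = 0.0692.
cos φ cos δ sin H_s = 0.9774 × 0.9792 × 0.9990 = 0.9561.
Q̄ = (1361/π) × (0.0692 + 0.9561) = 433.22 × 1.0253 = 444.18 W/m².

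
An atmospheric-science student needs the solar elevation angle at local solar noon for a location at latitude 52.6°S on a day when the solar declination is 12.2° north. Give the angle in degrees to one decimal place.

25.2°

At local solar noon the hour angle is zero, so the elevation is 90° − |φ − δ| = 90° − |-52.6° − (12.2°)| = 90° − 64.8° = 25.2°.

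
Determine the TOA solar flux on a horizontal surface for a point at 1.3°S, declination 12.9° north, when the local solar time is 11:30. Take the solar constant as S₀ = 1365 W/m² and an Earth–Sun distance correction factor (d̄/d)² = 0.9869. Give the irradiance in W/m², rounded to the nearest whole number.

1295 W/m²

Hour angle H = 15° × (11.5 − 12) = -7.50°.
With φ = -1.3°, δ = 12.9°, H = -7.50°: sin φ sin δ = -0.0051, cos φ cos δ cos H = 0.9662, so cos θ_z = 0.9611.
Top-of-atmosphere irradiance = S₀ (d̄/d)² cos θ_z = 1365 × 0.9869 × 0.9611 = 1294.72 W/m².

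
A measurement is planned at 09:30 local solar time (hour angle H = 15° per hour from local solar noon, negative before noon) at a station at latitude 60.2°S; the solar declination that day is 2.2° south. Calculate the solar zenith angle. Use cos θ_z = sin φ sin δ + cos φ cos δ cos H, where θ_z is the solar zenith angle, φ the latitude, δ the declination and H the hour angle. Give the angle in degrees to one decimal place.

64.7°

Hour angle H = 15° × (9.5 − 12) = -37.50°.
cos θ_z = sin φ sin δ + cos φ cos δ cos H = (-0.8678)(-0.0384) + (0.4970)(0.9993)(0.7934) = 0.4274.
θ_z = arccos(0.4274) = 64.70°.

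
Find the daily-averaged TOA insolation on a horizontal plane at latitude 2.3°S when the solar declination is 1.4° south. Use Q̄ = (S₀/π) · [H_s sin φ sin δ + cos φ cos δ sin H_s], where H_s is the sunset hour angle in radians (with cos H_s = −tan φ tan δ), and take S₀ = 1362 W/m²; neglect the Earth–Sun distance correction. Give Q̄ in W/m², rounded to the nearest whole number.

cos H_s = −tan(-2.3°) · tan(-1.4°) = -0.0010, so H_s = arccos(-0.0010) = 90.06°. In radians, H_s = 1.5718.
H_s sin φ sin δ = 1.5718 × -0.0401 × -0.0244 = 0.0015.
cos φ cos δ sin H_s = 0.9992 × 0.9997 × 1.0000 = 0.9989.
Q̄ = (1362/π) × (0.0015 + 0.9989) = 433.54 × 1.0004 = 433.71 W/m².

434 W/m²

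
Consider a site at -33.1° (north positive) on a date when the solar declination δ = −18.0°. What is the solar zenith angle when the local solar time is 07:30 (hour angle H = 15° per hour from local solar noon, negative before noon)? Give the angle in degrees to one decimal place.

Hour angle H = 15° × (7.5 − 12) = -67.50°.
cos θ_z = sin φ sin δ + cos φ cos δ cos H = (-0.5461)(-0.3090) + (0.8377)(0.9511)(0.3827) = 0.4737.
θ_z = arccos(0.4737) = 61.73°.

61.7°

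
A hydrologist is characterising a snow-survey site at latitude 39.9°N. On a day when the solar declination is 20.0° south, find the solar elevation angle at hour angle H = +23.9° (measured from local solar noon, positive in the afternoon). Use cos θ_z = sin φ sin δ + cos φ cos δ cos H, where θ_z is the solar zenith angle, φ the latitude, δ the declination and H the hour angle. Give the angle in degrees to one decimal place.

cos θ_z = sin(39.9°) sin(-20.0°) + cos(39.9°) cos(-20.0°) cos(23.90°) = -0.2194 + 0.6591 = 0.4397.
θ_z = arccos(0.4397) = 63.92°, so the elevation is 90° − 63.92° = 26.08°.

26.1°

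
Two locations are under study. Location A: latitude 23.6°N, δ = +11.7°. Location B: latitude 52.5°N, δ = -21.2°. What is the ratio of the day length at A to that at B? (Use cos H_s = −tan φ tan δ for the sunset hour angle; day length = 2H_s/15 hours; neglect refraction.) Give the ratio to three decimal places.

A: H_s = arccos(−tan 23.6° · tan 11.7°) = 95.19°, so 2H_s/15 = 12.6920 h.
B: H_s = arccos(−tan 52.5° · tan -21.2°) = 59.64°, so 2H_s/15 = 7.9520 h.
Ratio A/B = 12.6920 / 7.9520 = 1.5961.

1.596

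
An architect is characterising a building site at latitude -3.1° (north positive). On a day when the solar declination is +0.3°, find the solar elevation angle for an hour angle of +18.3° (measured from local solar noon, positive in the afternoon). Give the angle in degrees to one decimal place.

With φ = -3.1°, δ = 0.3°, H = 18.30°: sin φ sin δ = -0.0003, cos φ cos δ cos H = 0.9480, so cos θ_z = 0.9477.
θ_z = arccos(0.9477) = 18.61°, so the elevation is 90° − 18.61° = 71.39°.

71.4°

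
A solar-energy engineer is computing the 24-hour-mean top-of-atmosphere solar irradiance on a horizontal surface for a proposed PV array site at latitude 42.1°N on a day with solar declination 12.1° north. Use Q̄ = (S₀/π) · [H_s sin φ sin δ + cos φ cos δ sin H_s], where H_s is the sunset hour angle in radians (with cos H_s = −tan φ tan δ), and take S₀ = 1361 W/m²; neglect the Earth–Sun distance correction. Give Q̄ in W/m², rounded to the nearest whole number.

416 W/m²

−tan φ tan δ = −(0.9036)(0.2144) = -0.1937; H_s = arccos(-0.1937) = 101.17°. In radians, H_s = 1.7657.
H_s sin φ sin δ = 1.7657 × 0.6704 × 0.2096 = 0.2481.
cos φ cos δ sin H_s = 0.7420 × 0.9778 × 0.9811 = 0.7118.
Q̄ = (1361/π) × (0.2481 + 0.7118) = 433.22 × 0.9599 = 415.85 W/m².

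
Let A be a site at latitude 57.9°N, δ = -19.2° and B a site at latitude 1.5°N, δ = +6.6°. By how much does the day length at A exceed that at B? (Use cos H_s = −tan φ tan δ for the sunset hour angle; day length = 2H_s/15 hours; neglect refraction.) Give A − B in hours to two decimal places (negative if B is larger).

A: H_s = arccos(−tan 57.9° · tan -19.2°) = 56.28°, so 2H_s/15 = 7.5040 h.
B: H_s = arccos(−tan 1.5° · tan 6.6°) = 90.17°, so 2H_s/15 = 12.0227 h.
A − B = 7.5040 − 12.0227 = -4.5187 h.

-4.52 h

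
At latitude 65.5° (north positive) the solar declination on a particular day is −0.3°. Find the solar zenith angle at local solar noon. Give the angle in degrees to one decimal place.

65.8°

At local solar noon the hour angle is zero, so the zenith angle is |φ − δ| = |65.5° − (-0.3°)| = 65.8°.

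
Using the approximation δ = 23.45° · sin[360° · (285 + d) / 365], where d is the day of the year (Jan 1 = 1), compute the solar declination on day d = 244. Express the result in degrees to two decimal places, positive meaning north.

+7.34°

360 × (285 + 244) / 365 = 521.753°; sin(521.753°) = 0.3131.
δ = 23.45 × 0.3131 = 7.342° ≈ +7.34°.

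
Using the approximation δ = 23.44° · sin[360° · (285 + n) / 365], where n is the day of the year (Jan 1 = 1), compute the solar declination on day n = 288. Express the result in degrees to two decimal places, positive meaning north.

-9.96°

360 × (285 + 288) / 365 = 565.151°; sin(565.151°) = -0.4250.
δ = 23.44 × -0.4250 = -9.962° ≈ -9.96°.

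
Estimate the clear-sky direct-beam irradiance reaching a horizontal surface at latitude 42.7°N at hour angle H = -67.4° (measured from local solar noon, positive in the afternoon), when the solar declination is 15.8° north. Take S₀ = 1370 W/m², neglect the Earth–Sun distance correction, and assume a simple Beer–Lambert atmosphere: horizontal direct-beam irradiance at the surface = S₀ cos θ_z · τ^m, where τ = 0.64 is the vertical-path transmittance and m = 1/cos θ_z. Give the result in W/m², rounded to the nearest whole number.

With φ = 42.7°, δ = 15.8°, H = -67.40°: sin φ sin δ = 0.1846, cos φ cos δ cos H = 0.2718, so cos θ_z = 0.4564.
Air mass m = 1/cos θ_z = 1/0.4564 = 2.191; τ^m = 0.64^2.191 = 0.3761.
Surface direct beam = 1370 × 0.4564 × 0.3761 = 235.16 W/m².

235 W/m²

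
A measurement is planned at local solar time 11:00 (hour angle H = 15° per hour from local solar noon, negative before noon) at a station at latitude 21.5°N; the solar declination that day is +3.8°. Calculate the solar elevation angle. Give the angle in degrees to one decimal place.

Hour angle H = 15° × (11 − 12) = -15.00°.
cos θ_z = sin(21.5°) sin(3.8°) + cos(21.5°) cos(3.8°) cos(-15.00°) = 0.0243 + 0.8967 = 0.9210.
θ_z = arccos(0.9210) = 22.93°, so the elevation is 90° − 22.93° = 67.07°.

67.1°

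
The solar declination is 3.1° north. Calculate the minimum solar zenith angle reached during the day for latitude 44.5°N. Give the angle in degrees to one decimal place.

41.4°

At local solar noon the hour angle is zero, so the zenith angle is |φ − δ| = |44.5° − (3.1°)| = 41.4°.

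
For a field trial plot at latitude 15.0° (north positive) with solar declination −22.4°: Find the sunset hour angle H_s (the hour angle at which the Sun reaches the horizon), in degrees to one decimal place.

−tan φ tan δ = −(0.2679)(-0.4122) = 0.1104; H_s = arccos(0.1104) = 83.66°.

83.7°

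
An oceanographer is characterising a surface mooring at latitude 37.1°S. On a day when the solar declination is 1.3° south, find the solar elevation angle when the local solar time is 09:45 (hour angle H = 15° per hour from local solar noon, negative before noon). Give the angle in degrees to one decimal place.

Hour angle H = 15° × (9.75 − 12) = -33.75°.
cos θ_z = sin(-37.1°) sin(-1.3°) + cos(-37.1°) cos(-1.3°) cos(-33.75°) = 0.0137 + 0.6630 = 0.6767.
θ_z = arccos(0.6767) = 47.41°, so the elevation is 90° − 47.41° = 42.59°.

42.6°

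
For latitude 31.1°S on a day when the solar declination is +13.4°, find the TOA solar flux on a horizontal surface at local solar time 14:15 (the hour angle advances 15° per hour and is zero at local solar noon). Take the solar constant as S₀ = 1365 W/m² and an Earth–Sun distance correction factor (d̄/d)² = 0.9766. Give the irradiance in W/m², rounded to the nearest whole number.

Hour angle H = 15° × (14.25 − 12) = 33.75°.
cos θ_z = sin φ sin δ + cos φ cos δ cos H = (-0.5165)(0.2317) + (0.8563)(0.9728)(0.8315) = 0.5730.
Top-of-atmosphere irradiance = S₀ (d̄/d)² cos θ_z = 1365 × 0.9766 × 0.5730 = 763.84 W/m².

764 W/m²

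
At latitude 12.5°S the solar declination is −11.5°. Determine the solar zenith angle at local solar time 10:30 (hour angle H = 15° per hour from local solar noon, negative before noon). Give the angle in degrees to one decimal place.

Hour angle H = 15° × (10.5 − 12) = -22.50°.
With φ = -12.5°, δ = -11.5°, H = -22.50°: sin φ sin δ = 0.0432, cos φ cos δ cos H = 0.8839, so cos θ_z = 0.9271.
θ_z = arccos(0.9271) = 22.01°.

22.0°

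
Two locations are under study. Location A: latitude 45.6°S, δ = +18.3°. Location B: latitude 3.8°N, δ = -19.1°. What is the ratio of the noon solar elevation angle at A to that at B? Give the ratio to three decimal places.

A: 90° − |-45.6 − (18.3)| = 26.10°.
B: 90° − |3.8 − (-19.1)| = 67.10°.
Ratio A/B = 26.1000 / 67.1000 = 0.3890.

0.389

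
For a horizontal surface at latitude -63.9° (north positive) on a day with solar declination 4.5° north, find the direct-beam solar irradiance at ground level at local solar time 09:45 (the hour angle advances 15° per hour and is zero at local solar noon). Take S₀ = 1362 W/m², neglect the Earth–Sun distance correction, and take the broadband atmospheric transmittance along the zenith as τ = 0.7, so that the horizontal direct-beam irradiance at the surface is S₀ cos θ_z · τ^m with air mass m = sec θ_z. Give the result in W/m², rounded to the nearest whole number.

119 W/m²

Hour angle H = 15° × (9.75 − 12) = -33.75°.
cos θ_z = sin φ sin δ + cos φ cos δ cos H = (-0.8980)(0.0785) + (0.4399)(0.9969)(0.8315) = 0.2941.
Air mass m = 1/cos θ_z = 1/0.2941 = 3.400; τ^m = 0.7^3.400 = 0.2974.
Surface direct beam = 1362 × 0.2941 × 0.2974 = 119.13 W/m².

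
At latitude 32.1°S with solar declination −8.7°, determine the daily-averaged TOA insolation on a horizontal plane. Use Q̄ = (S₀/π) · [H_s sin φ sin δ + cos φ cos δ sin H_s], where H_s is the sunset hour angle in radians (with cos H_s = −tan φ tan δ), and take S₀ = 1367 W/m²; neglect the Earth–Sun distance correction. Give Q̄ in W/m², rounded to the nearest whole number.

421 W/m²

The sunset hour angle satisfies cos H_s = −tan φ tan δ = -0.0960, giving H_s = 95.51°. In radians, H_s = 1.6670.
H_s sin φ sin δ = 1.6670 × -0.5314 × -0.1513 = 0.1340.
cos φ cos δ sin H_s = 0.8471 × 0.9885 × 0.9954 = 0.8335.
Q̄ = (1367/π) × (0.1340 + 0.8335) = 435.13 × 0.9675 = 420.99 W/m².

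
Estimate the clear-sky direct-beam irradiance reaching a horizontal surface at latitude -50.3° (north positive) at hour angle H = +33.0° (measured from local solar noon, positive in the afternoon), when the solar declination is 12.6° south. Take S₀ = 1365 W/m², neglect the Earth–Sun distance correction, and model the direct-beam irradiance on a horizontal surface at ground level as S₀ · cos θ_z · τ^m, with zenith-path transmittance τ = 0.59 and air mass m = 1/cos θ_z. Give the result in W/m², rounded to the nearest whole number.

439 W/m²

cos θ_z = sin(-50.3°) sin(-12.6°) + cos(-50.3°) cos(-12.6°) cos(33.00°) = 0.1678 + 0.5228 = 0.6906.
Air mass m = 1/cos θ_z = 1/0.6906 = 1.448; τ^m = 0.59^1.448 = 0.4658.
Surface direct beam = 1365 × 0.6906 × 0.4658 = 439.10 W/m².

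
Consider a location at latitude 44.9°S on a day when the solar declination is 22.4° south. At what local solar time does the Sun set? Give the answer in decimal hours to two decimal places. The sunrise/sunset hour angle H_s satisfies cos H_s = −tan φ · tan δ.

cos H_s = −tan(-44.9°) · tan(-22.4°) = -0.4107, so H_s = arccos(-0.4107) = 114.25°.
Sunset is at 12 + H_s/15 = 12 + 7.617 = 19.617 h local solar time.

19.62 h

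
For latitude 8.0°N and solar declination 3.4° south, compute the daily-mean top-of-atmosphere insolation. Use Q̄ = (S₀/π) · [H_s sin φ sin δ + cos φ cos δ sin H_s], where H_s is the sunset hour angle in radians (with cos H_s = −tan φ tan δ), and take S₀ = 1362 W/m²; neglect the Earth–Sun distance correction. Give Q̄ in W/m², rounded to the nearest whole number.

The sunset hour angle satisfies cos H_s = −tan φ tan δ = 0.0083, giving H_s = 89.52°. In radians, H_s = 1.5624.
H_s sin φ sin δ = 1.5624 × 0.1392 × -0.0593 = -0.0129.
cos φ cos δ sin H_s = 0.9903 × 0.9982 × 1.0000 = 0.9885.
Q̄ = (1362/π) × (-0.0129 + 0.9885) = 433.54 × 0.9756 = 422.96 W/m².

423 W/m²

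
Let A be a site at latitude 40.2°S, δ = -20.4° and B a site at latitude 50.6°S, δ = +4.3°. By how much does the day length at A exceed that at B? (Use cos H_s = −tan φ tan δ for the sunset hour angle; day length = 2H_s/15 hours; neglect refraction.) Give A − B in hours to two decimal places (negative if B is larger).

+3.14 h

A: H_s = arccos(−tan -40.2° · tan -20.4°) = 108.32°, so 2H_s/15 = 14.4427 h.
B: H_s = arccos(−tan -50.6° · tan 4.3°) = 84.75°, so 2H_s/15 = 11.3000 h.
A − B = 14.4427 − 11.3000 = 3.1427 h.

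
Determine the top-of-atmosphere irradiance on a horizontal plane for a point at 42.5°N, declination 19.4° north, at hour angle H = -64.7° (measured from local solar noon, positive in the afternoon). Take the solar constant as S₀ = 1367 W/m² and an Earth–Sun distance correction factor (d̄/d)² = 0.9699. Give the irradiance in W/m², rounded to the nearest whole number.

692 W/m²

With φ = 42.5°, δ = 19.4°, H = -64.70°: sin φ sin δ = 0.2244, cos φ cos δ cos H = 0.2972, so cos θ_z = 0.5216.
Top-of-atmosphere irradiance = S₀ (d̄/d)² cos θ_z = 1367 × 0.9699 × 0.5216 = 691.57 W/m².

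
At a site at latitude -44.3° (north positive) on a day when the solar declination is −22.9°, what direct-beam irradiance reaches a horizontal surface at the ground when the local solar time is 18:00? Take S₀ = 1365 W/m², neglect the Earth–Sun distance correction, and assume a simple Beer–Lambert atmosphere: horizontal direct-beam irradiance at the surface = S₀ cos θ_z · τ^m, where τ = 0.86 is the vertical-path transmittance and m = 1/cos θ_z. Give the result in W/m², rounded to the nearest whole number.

213 W/m²

Hour angle H = 15° × (18 − 12) = 90.00°.
cos θ_z = sin(-44.3°) sin(-22.9°) + cos(-44.3°) cos(-22.9°) cos(90.00°) = 0.2718 + 0.0000 = 0.2718.
Air mass m = 1/cos θ_z = 1/0.2718 = 3.679; τ^m = 0.86^3.679 = 0.5741.
Surface direct beam = 1365 × 0.2718 × 0.5741 = 213.00 W/m².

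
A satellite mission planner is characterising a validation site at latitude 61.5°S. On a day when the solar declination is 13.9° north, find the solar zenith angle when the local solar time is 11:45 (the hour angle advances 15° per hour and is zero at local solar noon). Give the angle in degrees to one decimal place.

Hour angle H = 15° × (11.75 − 12) = -3.75°.
With φ = -61.5°, δ = 13.9°, H = -3.75°: sin φ sin δ = -0.2111, cos φ cos δ cos H = 0.4622, so cos θ_z = 0.2511.
θ_z = arccos(0.2511) = 75.46°.

75.5°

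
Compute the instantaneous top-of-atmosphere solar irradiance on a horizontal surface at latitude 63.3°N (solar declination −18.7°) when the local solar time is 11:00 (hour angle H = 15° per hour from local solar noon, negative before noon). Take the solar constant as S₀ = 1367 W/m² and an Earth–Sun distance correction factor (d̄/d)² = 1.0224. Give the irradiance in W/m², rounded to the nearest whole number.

Hour angle H = 15° × (11 − 12) = -15.00°.
With φ = 63.3°, δ = -18.7°, H = -15.00°: sin φ sin δ = -0.2864, cos φ cos δ cos H = 0.4111, so cos θ_z = 0.1247.
Top-of-atmosphere irradiance = S₀ (d̄/d)² cos θ_z = 1367 × 1.0224 × 0.1247 = 174.28 W/m².

174 W/m²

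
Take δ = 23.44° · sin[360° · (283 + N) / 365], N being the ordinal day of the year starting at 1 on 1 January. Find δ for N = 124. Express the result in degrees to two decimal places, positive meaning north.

360 × (283 + 124) / 365 = 401.425°; sin(401.425°) = 0.6616.
δ = 23.44 × 0.6616 = 15.508° ≈ +15.51°.

+15.51°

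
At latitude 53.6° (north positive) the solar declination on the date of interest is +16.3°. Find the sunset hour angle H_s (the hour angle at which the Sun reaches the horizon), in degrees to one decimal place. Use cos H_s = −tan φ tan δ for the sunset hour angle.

113.4°

The sunset hour angle satisfies cos H_s = −tan φ tan δ = -0.3966, giving H_s = 113.37°.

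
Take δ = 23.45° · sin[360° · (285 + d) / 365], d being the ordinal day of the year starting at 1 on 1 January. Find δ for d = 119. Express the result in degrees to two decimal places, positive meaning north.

+14.59°

360 × (285 + 119) / 365 = 398.466°; sin(398.466°) = 0.6221.
δ = 23.45 × 0.6221 = 14.588° ≈ +14.59°.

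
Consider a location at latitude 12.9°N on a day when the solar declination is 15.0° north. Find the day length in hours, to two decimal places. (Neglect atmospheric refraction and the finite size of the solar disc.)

12.47 hours

−tan φ tan δ = −(0.2290)(0.2679) = -0.0613; H_s = arccos(-0.0613) = 93.51°.
Day length = 2 H_s / 15° h⁻¹ = 187.02° / 15 = 12.468 h.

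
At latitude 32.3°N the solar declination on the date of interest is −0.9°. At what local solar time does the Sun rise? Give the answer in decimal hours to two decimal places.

6.04 h

−tan φ tan δ = −(0.6322)(-0.0157) = 0.0099; H_s = arccos(0.0099) = 89.43°.
Sunrise is at 12 − H_s/15 = 12 − 5.962 = 6.038 h local solar time.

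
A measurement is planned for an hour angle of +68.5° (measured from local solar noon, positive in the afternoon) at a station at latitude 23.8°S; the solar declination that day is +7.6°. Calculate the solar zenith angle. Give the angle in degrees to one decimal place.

With φ = -23.8°, δ = 7.6°, H = 68.50°: sin φ sin δ = -0.0534, cos φ cos δ cos H = 0.3324, so cos θ_z = 0.2790.
θ_z = arccos(0.2790) = 73.80°.

73.8°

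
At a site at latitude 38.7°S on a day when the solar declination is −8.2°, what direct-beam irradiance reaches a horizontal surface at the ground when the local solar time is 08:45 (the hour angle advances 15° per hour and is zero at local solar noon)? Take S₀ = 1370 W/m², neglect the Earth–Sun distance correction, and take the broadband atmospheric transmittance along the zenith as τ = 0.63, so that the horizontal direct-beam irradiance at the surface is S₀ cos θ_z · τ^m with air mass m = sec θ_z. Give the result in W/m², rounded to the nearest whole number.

379 W/m²

Hour angle H = 15° × (8.75 − 12) = -48.75°.
cos θ_z = sin φ sin δ + cos φ cos δ cos H = (-0.6252)(-0.1426) + (0.7804)(0.9898)(0.6593) = 0.5984.
Air mass m = 1/cos θ_z = 1/0.5984 = 1.671; τ^m = 0.63^1.671 = 0.4621.
Surface direct beam = 1370 × 0.5984 × 0.4621 = 378.83 W/m².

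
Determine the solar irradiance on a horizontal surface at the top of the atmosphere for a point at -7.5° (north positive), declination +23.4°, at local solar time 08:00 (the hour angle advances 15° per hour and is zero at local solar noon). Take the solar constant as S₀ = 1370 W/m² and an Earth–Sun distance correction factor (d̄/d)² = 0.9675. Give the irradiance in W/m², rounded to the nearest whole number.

Hour angle H = 15° × (8 − 12) = -60.00°.
With φ = -7.5°, δ = 23.4°, H = -60.00°: sin φ sin δ = -0.0518, cos φ cos δ cos H = 0.4550, so cos θ_z = 0.4032.
Top-of-atmosphere irradiance = S₀ (d̄/d)² cos θ_z = 1370 × 0.9675 × 0.4032 = 534.43 W/m².

534 W/m²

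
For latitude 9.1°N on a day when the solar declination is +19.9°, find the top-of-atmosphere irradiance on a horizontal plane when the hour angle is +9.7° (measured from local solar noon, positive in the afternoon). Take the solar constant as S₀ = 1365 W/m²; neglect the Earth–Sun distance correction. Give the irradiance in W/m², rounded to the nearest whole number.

1323 W/m²

cos θ_z = sin φ sin δ + cos φ cos δ cos H = (0.1582)(0.3404) + (0.9874)(0.9403)(0.9857) = 0.9690.
Top-of-atmosphere irradiance = S₀ cos θ_z = 1365 × 0.9690 = 1322.68 W/m².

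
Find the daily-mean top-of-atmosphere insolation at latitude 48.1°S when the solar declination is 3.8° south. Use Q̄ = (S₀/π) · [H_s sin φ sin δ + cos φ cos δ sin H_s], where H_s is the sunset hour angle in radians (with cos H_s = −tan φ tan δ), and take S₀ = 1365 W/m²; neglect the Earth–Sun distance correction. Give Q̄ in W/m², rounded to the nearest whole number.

cos H_s = −tan(-48.1°) · tan(-3.8°) = -0.0740, so H_s = arccos(-0.0740) = 94.24°. In radians, H_s = 1.6448.
H_s sin φ sin δ = 1.6448 × -0.7443 × -0.0663 = 0.0812.
cos φ cos δ sin H_s = 0.6678 × 0.9978 × 0.9973 = 0.6645.
Q̄ = (1365/π) × (0.0812 + 0.6645) = 434.49 × 0.7457 = 324.00 W/m².

324 W/m²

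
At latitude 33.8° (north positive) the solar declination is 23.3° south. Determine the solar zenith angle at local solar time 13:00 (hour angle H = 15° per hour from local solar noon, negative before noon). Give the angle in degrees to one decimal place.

58.9°

Hour angle H = 15° × (13 − 12) = 15.00°.
cos θ_z = sin φ sin δ + cos φ cos δ cos H = (0.5563)(-0.3955) + (0.8310)(0.9184)(0.9659) = 0.5171.
θ_z = arccos(0.5171) = 58.86°.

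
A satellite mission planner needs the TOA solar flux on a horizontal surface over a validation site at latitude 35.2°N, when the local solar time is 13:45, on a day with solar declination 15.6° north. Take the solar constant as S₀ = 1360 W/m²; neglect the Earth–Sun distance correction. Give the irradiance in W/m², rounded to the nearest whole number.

Hour angle H = 15° × (13.75 − 12) = 26.25°.
With φ = 35.2°, δ = 15.6°, H = 26.25°: sin φ sin δ = 0.1550, cos φ cos δ cos H = 0.7059, so cos θ_z = 0.8609.
Top-of-atmosphere irradiance = S₀ cos θ_z = 1360 × 0.8609 = 1170.82 W/m².

1171 W/m²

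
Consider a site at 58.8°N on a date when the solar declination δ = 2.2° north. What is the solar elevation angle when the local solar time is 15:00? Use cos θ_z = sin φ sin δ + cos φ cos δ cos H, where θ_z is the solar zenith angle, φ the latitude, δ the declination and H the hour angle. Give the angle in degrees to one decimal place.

23.5°

Hour angle H = 15° × (15 − 12) = 45.00°.
With φ = 58.8°, δ = 2.2°, H = 45.00°: sin φ sin δ = 0.0328, cos φ cos δ cos H = 0.3660, so cos θ_z = 0.3988.
θ_z = arccos(0.3988) = 66.50°, so the elevation is 90° − 66.50° = 23.50°.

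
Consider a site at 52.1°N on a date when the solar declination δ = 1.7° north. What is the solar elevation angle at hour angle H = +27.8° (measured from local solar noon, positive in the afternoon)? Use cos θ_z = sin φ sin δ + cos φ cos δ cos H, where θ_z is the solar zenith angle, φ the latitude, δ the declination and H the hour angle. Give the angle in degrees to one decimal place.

With φ = 52.1°, δ = 1.7°, H = 27.80°: sin φ sin δ = 0.0234, cos φ cos δ cos H = 0.5431, so cos θ_z = 0.5665.
θ_z = arccos(0.5665) = 55.49°, so the elevation is 90° − 55.49° = 34.51°.

34.5°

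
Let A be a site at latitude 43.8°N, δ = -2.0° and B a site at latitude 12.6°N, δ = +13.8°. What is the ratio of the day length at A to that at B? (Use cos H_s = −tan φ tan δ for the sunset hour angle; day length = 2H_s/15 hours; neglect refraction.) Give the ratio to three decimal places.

0.946

A: H_s = arccos(−tan 43.8° · tan -2.0°) = 88.08°, so 2H_s/15 = 11.7440 h.
B: H_s = arccos(−tan 12.6° · tan 13.8°) = 93.15°, so 2H_s/15 = 12.4200 h.
Ratio A/B = 11.7440 / 12.4200 = 0.9456.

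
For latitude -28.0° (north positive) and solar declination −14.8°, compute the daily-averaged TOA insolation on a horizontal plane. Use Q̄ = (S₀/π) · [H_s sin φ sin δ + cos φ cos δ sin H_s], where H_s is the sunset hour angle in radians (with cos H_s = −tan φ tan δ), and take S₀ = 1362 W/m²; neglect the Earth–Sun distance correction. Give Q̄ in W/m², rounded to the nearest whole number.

455 W/m²

cos H_s = −tan(-28.0°) · tan(-14.8°) = -0.1405, so H_s = arccos(-0.1405) = 98.08°. In radians, H_s = 1.7118.
H_s sin φ sin δ = 1.7118 × -0.4695 × -0.2554 = 0.2053.
cos φ cos δ sin H_s = 0.8829 × 0.9668 × 0.9901 = 0.8451.
Q̄ = (1362/π) × (0.2053 + 0.8451) = 433.54 × 1.0504 = 455.39 W/m².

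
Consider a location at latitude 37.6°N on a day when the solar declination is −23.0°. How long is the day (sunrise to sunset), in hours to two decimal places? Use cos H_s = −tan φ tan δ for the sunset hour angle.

−tan φ tan δ = −(0.7701)(-0.4245) = 0.3269; H_s = arccos(0.3269) = 70.92°.
Day length = 2 H_s / 15° h⁻¹ = 141.84° / 15 = 9.456 h.

9.46 hours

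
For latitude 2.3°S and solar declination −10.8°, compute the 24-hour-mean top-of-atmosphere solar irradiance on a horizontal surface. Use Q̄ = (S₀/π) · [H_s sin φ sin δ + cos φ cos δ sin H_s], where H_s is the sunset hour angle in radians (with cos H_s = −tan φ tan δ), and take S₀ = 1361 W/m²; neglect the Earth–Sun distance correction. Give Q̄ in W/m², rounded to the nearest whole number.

The sunset hour angle satisfies cos H_s = −tan φ tan δ = -0.0077, giving H_s = 90.44°. In radians, H_s = 1.5785.
H_s sin φ sin δ = 1.5785 × -0.0401 × -0.1874 = 0.0119.
cos φ cos δ sin H_s = 0.9992 × 0.9823 × 1.0000 = 0.9815.
Q̄ = (1361/π) × (0.0119 + 0.9815) = 433.22 × 0.9934 = 430.36 W/m².

430 W/m²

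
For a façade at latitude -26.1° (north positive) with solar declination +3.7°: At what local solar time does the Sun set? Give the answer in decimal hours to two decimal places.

The sunset hour angle satisfies cos H_s = −tan φ tan δ = 0.0317, giving H_s = 88.18°.
Sunset is at 12 + H_s/15 = 12 + 5.879 = 17.879 h local solar time.

17.88 h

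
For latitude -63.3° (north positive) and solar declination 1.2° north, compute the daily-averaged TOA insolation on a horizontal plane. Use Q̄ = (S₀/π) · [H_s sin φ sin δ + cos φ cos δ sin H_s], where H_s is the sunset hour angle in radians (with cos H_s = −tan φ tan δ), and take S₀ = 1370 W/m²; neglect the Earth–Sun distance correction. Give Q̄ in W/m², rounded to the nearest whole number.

183 W/m²

The sunset hour angle satisfies cos H_s = −tan φ tan δ = 0.0416, giving H_s = 87.62°. In radians, H_s = 1.5293.
H_s sin φ sin δ = 1.5293 × -0.8934 × 0.0209 = -0.0286.
cos φ cos δ sin H_s = 0.4493 × 0.9998 × 0.9991 = 0.4488.
Q̄ = (1370/π) × (-0.0286 + 0.4488) = 436.08 × 0.4202 = 183.24 W/m².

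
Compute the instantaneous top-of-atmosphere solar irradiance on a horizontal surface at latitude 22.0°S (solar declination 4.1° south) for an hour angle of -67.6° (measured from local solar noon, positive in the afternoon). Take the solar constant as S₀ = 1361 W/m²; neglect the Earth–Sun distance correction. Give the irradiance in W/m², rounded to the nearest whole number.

516 W/m²

cos θ_z = sin(-22.0°) sin(-4.1°) + cos(-22.0°) cos(-4.1°) cos(-67.60°) = 0.0268 + 0.3524 = 0.3792.
Top-of-atmosphere irradiance = S₀ cos θ_z = 1361 × 0.3792 = 516.09 W/m².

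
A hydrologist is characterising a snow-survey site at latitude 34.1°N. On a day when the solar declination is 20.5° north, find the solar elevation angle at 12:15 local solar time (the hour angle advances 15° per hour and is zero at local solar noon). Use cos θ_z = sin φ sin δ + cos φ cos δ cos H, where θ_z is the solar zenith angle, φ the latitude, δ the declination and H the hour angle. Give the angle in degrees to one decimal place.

76.0°

Hour angle H = 15° × (12.25 − 12) = 3.75°.
cos θ_z = sin(34.1°) sin(20.5°) + cos(34.1°) cos(20.5°) cos(3.75°) = 0.1963 + 0.7740 = 0.9703.
θ_z = arccos(0.9703) = 14.00°, so the elevation is 90° − 14.00° = 76.00°.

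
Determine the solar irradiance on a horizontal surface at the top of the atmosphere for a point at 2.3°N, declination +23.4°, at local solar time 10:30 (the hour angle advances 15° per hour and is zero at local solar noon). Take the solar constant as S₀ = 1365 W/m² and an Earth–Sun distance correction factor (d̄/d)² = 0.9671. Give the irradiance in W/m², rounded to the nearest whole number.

Hour angle H = 15° × (10.5 − 12) = -22.50°.
With φ = 2.3°, δ = 23.4°, H = -22.50°: sin φ sin δ = 0.0159, cos φ cos δ cos H = 0.8472, so cos θ_z = 0.8631.
Top-of-atmosphere irradiance = S₀ (d̄/d)² cos θ_z = 1365 × 0.9671 × 0.8631 = 1139.37 W/m².

1139 W/m²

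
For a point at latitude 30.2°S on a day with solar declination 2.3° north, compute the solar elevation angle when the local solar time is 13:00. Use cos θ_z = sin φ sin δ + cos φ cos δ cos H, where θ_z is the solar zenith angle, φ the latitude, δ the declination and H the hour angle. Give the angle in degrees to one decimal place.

Hour angle H = 15° × (13 − 12) = 15.00°.
cos θ_z = sin(-30.2°) sin(2.3°) + cos(-30.2°) cos(2.3°) cos(15.00°) = -0.0202 + 0.8342 = 0.8140.
θ_z = arccos(0.8140) = 35.51°, so the elevation is 90° − 35.51° = 54.49°.

54.5°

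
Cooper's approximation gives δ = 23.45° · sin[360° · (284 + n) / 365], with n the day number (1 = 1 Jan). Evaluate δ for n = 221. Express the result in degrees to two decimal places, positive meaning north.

360 × (284 + 221) / 365 = 498.082°; sin(498.082°) = 0.6681.
δ = 23.45 × 0.6681 = 15.667° ≈ +15.67°.

+15.67°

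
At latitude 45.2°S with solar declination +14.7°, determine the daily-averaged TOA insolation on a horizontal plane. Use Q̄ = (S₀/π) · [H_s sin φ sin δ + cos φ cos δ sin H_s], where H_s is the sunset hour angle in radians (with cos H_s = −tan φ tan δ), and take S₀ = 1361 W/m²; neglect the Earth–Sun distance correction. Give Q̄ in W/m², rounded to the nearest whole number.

−tan φ tan δ = −(-1.0070)(0.2623) = 0.2641; H_s = arccos(0.2641) = 74.69°. In radians, H_s = 1.3036.
H_s sin φ sin δ = 1.3036 × -0.7096 × 0.2538 = -0.2348.
cos φ cos δ sin H_s = 0.7046 × 0.9673 × 0.9645 = 0.6574.
Q̄ = (1361/π) × (-0.2348 + 0.6574) = 433.22 × 0.4226 = 183.08 W/m².

183 W/m²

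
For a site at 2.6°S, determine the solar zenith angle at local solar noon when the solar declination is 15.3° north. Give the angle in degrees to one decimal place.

At local solar noon the hour angle is zero, so the zenith angle is |φ − δ| = |-2.6° − (15.3°)| = 17.9°.

17.9°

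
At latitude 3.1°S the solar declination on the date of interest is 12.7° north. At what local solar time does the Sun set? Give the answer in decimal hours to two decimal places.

cos H_s = −tan(-3.1°) · tan(12.7°) = 0.0122, so H_s = arccos(0.0122) = 89.30°.
Sunset is at 12 + H_s/15 = 12 + 5.953 = 17.953 h local solar time.

17.95 h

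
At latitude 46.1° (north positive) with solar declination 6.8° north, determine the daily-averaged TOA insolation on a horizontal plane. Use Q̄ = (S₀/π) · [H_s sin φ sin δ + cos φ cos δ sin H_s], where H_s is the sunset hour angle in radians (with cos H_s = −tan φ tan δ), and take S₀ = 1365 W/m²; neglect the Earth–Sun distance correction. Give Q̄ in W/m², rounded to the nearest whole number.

360 W/m²

The sunset hour angle satisfies cos H_s = −tan φ tan δ = -0.1239, giving H_s = 97.12°. In radians, H_s = 1.6951.
H_s sin φ sin δ = 1.6951 × 0.7206 × 0.1184 = 0.1446.
cos φ cos δ sin H_s = 0.6934 × 0.9930 × 0.9923 = 0.6832.
Q̄ = (1365/π) × (0.1446 + 0.6832) = 434.49 × 0.8278 = 359.67 W/m².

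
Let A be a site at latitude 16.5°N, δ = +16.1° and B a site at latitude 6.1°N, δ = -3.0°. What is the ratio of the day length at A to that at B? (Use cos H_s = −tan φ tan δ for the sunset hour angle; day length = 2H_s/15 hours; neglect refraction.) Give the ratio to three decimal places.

1.058

A: H_s = arccos(−tan 16.5° · tan 16.1°) = 94.90°, so 2H_s/15 = 12.6533 h.
B: H_s = arccos(−tan 6.1° · tan -3.0°) = 89.68°, so 2H_s/15 = 11.9573 h.
Ratio A/B = 12.6533 / 11.9573 = 1.0582.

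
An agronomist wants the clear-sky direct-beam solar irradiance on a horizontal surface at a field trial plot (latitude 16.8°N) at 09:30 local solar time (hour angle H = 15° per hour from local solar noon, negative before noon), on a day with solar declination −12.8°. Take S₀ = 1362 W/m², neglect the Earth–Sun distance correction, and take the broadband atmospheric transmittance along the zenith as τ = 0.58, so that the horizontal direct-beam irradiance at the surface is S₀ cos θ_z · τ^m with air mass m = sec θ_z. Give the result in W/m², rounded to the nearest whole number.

Hour angle H = 15° × (9.5 − 12) = -37.50°.
cos θ_z = sin φ sin δ + cos φ cos δ cos H = (0.2890)(-0.2215) + (0.9573)(0.9751)(0.7934) = 0.6766.
Air mass m = 1/cos θ_z = 1/0.6766 = 1.478; τ^m = 0.58^1.478 = 0.4470.
Surface direct beam = 1362 × 0.6766 × 0.4470 = 411.92 W/m².

412 W/m²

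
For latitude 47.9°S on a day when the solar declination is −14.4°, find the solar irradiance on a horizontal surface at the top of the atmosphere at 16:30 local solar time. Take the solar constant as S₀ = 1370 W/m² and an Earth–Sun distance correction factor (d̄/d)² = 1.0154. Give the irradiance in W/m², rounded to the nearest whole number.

602 W/m²

Hour angle H = 15° × (16.5 − 12) = 67.50°.
cos θ_z = sin(-47.9°) sin(-14.4°) + cos(-47.9°) cos(-14.4°) cos(67.50°) = 0.1845 + 0.2485 = 0.4330.
Top-of-atmosphere irradiance = S₀ (d̄/d)² cos θ_z = 1370 × 1.0154 × 0.4330 = 602.35 W/m².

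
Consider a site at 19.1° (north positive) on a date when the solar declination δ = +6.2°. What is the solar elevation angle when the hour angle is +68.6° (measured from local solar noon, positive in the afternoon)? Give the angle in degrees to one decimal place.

cos θ_z = sin(19.1°) sin(6.2°) + cos(19.1°) cos(6.2°) cos(68.60°) = 0.0353 + 0.3428 = 0.3781.
θ_z = arccos(0.3781) = 67.78°, so the elevation is 90° − 67.78° = 22.22°.

22.2°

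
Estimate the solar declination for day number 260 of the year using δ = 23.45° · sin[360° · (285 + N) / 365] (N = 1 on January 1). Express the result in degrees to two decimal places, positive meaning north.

360 × (285 + 260) / 365 = 537.534°; sin(537.534°) = 0.0430.
δ = 23.45 × 0.0430 = 1.008° ≈ +1.01°.

+1.01°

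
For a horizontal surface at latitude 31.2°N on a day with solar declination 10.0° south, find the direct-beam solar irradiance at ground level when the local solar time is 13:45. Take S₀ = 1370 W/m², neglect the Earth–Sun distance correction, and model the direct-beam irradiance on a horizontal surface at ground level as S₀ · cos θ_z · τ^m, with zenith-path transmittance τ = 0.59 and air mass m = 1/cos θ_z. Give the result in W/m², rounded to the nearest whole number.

413 W/m²

Hour angle H = 15° × (13.75 − 12) = 26.25°.
cos θ_z = sin(31.2°) sin(-10.0°) + cos(31.2°) cos(-10.0°) cos(26.25°) = -0.0900 + 0.7555 = 0.6655.
Air mass m = 1/cos θ_z = 1/0.6655 = 1.503; τ^m = 0.59^1.503 = 0.4525.
Surface direct beam = 1370 × 0.6655 × 0.4525 = 412.56 W/m².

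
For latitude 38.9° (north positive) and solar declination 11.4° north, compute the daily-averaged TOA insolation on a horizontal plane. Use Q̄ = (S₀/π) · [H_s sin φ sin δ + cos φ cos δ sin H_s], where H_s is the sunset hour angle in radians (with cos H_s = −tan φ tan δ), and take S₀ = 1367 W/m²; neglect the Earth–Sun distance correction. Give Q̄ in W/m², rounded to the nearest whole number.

cos H_s = −tan(38.9°) · tan(11.4°) = -0.1627, so H_s = arccos(-0.1627) = 99.36°. In radians, H_s = 1.7342.
H_s sin φ sin δ = 1.7342 × 0.6280 × 0.1977 = 0.2153.
cos φ cos δ sin H_s = 0.7782 × 0.9803 × 0.9867 = 0.7527.
Q̄ = (1367/π) × (0.2153 + 0.7527) = 435.13 × 0.9680 = 421.21 W/m².

421 W/m²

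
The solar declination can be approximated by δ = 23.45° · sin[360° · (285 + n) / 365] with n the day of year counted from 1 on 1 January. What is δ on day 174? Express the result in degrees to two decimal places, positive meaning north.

+23.42°

360 × (285 + 174) / 365 = 452.712°; sin(452.712°) = 0.9989.
δ = 23.45 × 0.9989 = 23.424° ≈ +23.42°.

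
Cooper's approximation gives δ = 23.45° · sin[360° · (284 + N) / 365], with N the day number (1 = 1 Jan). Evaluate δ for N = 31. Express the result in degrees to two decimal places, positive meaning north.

-17.78°

360 × (284 + 31) / 365 = 310.685°; sin(310.685°) = -0.7583.
δ = 23.45 × -0.7583 = -17.782° ≈ -17.78°.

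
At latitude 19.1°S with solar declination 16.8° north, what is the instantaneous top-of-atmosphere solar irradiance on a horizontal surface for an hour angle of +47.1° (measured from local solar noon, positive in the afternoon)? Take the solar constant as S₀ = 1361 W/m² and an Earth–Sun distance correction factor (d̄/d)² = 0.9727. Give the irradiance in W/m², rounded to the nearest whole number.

690 W/m²

With φ = -19.1°, δ = 16.8°, H = 47.10°: sin φ sin δ = -0.0946, cos φ cos δ cos H = 0.6158, so cos θ_z = 0.5212.
Top-of-atmosphere irradiance = S₀ (d̄/d)² cos θ_z = 1361 × 0.9727 × 0.5212 = 689.99 W/m².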